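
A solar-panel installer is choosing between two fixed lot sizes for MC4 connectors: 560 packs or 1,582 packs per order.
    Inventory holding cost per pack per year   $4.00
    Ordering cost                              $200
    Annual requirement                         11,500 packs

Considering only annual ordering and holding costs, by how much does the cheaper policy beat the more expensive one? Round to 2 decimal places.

Annual cost at Q: ordering D·S/Q plus holding Q·H/2.
TC(560) = (11,500/560)×200 + (560/2)×4 = $5,227.14
TC(1,582) = (11,500/1,582)×200 + (1,582/2)×4 = $4,617.86
Lots of 1,582 are cheaper by $609.29.

$609.29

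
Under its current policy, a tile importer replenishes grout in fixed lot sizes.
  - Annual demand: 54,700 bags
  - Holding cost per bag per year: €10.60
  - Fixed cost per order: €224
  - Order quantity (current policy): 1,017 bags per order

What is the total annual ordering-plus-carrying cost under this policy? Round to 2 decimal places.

Annual ordering cost = (D/Q)·S = (54,700/1,017) × 224 = €12,047.98
Annual holding cost  = (Q/2)·H = (1,017/2) × 10.6 = €5,390.10
Total = €12,047.98 + €5,390.10 = €17,438.08

€17,438.08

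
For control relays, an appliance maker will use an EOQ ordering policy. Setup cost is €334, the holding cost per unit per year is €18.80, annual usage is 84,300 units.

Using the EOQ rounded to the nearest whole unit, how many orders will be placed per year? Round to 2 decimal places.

2DS/H = 2·84,300·334/18.8 = 2,995,340.43
EOQ = √2,995,340.43 ≈ 1,730.71 → Q = 1,731
N = D/Q = 84,300/1,731 ≈ 48.700 orders/yr

48.70 orders per year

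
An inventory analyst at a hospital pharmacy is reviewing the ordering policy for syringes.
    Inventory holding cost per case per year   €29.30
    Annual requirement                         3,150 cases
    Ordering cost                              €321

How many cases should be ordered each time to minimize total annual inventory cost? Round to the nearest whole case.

Q* = √(2·D·S / H) = √(2·3,150·321 / 29.3) = √69,020.5 ≈ 262.72

263 cases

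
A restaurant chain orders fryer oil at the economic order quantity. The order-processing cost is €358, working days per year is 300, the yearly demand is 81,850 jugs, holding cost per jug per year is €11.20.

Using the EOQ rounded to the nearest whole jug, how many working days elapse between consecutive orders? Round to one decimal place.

Q* = √(2·D·S / H) = √(2·81,850·358 / 11.2) = √5,232,553.6 ≈ 2,287.48 → Q = 2,287 jugs
Days between orders = 300 / (D/Q) = 300 / 35.789 ≈ 8.382

8.4 days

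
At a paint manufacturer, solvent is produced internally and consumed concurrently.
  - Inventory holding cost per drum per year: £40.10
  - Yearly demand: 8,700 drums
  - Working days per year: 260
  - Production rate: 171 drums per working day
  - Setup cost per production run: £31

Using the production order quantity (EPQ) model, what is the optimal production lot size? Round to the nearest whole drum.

Daily demand d = 8,700/260 = 33.462; p = 171; 1 − d/p = 0.80432
EPQ = √(2DS / (H(1 − d/p)))
    = √(2 × 8,700 × 31 / (40.1 × 0.80432)) ≈ 129.32

129 drums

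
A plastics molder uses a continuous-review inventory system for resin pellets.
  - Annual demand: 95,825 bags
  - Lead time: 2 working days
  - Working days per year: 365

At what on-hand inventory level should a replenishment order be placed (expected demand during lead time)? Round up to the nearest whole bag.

Daily demand d = 95,825 / 365 = 262.534 bags/day
Demand during lead time = 262.534 × 2 = 525.07
Reorder point = 525.07 → round up

526 bags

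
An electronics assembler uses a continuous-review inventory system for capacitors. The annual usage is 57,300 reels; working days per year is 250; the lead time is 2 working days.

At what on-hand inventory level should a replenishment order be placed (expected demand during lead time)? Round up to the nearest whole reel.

Daily demand d = 57,300 / 250 = 229.200 reels/day
Demand during lead time = 229.200 × 2 = 458.40
Reorder point = 458.40 → round up

459 reels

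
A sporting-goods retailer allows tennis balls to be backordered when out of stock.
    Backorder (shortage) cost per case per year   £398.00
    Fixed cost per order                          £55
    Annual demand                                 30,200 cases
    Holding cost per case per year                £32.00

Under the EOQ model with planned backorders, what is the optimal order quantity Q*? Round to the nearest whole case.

335 cases

Basic EOQ = √(2·30,200·55/32) = 322.199
Backorder adjustment √((H+b)/b) = √((32+398)/398) = 1.0394
Q* = 322.199 × 1.0394 ≈ 334.90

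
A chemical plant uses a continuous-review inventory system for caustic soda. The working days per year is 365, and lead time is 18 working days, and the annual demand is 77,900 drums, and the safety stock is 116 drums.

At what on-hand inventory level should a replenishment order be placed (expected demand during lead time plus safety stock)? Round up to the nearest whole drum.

3,958 drums

Daily demand d = 77,900 / 365 = 213.425 drums/day
Demand during lead time = 213.425 × 18 = 3,841.64
Reorder point = 3,841.64 + 116 = 3,957.64 → round up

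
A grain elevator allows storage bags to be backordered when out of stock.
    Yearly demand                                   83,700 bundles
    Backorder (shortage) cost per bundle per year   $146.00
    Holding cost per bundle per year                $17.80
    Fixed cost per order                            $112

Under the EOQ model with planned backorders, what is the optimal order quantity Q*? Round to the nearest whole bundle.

Q* = √(2DS/H) · √((H + b)/b)
   = √(2 × 83,700 × 112 / 17.8) · √((17.8 + 146) / 146)
   = 1,026.306 × 1.0592 ≈ 1,087.07

1,087 bundles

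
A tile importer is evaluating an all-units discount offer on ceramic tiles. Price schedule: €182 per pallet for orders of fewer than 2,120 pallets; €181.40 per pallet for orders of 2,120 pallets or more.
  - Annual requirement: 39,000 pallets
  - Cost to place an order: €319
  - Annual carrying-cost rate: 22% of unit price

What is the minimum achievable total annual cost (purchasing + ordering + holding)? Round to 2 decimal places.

€7,122,770.88

H₁ = 22%×€182 = €40.0400;  H₂ = 22%×€181.40 = €39.9080
EOQ₁ = √(2×39,000×319/40.0400) = 788.31  (< 2,120, feasible at tier 1)
EOQ₂ = √(2×39,000×319/39.9080) = 789.61  (< 2,120 → use Q = 2,120 at tier-2 price)
TC(tier 1 (EOQ₁), Q≈788.3) = €7,129,563.83
TC(tier 2, Q≈2,120.0) = €7,122,770.88
Minimum at tier 2: €7,122,770.88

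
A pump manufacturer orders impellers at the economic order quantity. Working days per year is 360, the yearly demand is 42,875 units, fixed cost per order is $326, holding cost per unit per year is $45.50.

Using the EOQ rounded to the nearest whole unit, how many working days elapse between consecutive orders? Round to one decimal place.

Optimal lot size Q* = (2 × 42,875 × $326 / $45.5)^½ ≈ 783.83 → Q = 784 units
T = Q/D × 360 days = 784/42,875 × 360 = 6.583 days

6.6 days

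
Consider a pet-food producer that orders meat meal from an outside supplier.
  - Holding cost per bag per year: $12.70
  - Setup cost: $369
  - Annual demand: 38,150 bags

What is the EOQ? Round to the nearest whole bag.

2DS/H = 2·38,150·369/12.7 = 2,216,905.51
EOQ = √2,216,905.51 ≈ 1,488.93

1,489 bags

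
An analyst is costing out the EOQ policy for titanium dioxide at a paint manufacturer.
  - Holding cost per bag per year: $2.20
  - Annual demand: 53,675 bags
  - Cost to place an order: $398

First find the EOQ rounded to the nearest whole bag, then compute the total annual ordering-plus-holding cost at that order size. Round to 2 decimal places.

$9,695.14

EOQ = √(2DS/H) = √(2 × 53,675 × 398 / 2.2)
    = √(19,420,590.91) ≈ 4,406.88 → Q = 4,407 bags
Orders/yr = 53,675/4,407 = 12.179; ordering cost = 12.179 × $398 = $4,847.44
Average inventory = 4,407/2 = 2203.5; holding cost = 2203.5 × $2.2 = $4,847.70
Total = $4,847.44 + $4,847.70 = $9,695.14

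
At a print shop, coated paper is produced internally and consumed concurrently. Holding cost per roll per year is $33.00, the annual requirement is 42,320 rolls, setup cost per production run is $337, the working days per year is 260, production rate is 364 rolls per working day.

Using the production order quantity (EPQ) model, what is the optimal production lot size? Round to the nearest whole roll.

1,250 rolls

d = 42,320/260 = 162.7692 rolls/day;  effective holding cost H(1 − d/p) = 33·(1 − 162.7692/364) = 18.24345
Q* = √(2DS / H_eff) = √(2·42,320·337 / 18.24345) ≈ 1,250.40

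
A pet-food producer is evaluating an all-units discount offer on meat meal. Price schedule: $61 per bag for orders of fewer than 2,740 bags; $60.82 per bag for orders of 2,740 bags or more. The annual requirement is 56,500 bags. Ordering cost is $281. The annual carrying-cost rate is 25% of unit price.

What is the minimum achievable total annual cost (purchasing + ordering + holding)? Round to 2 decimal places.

H₁ = 25%×$61 = $15.2500;  H₂ = 25%×$60.82 = $15.2050
EOQ₁ = √(2×56,500×281/15.2500) = 1,442.97  (< 2,740, feasible at tier 1)
EOQ₂ = √(2×56,500×281/15.2050) = 1,445.10  (< 2,740 → use Q = 2,740 at tier-2 price)
TC(tier 1 (EOQ₁), Q≈1,443.0) = $3,468,505.30
TC(tier 2, Q≈2,740.0) = $3,462,955.19
Minimum at tier 2: $3,462,955.19

$3,462,955.19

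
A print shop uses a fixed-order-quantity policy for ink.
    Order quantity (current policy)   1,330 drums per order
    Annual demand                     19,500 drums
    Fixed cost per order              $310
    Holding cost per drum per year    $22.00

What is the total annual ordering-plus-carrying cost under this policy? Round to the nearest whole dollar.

Ordering: D/Q × S = 19,500/1,330 × $310 = $4,545.11
Holding:  Q/2 × H = 1,330/2 × $22 = $14,630.00
Total = $4,545.11 + $14,630.00 = $19,175.11

$19,175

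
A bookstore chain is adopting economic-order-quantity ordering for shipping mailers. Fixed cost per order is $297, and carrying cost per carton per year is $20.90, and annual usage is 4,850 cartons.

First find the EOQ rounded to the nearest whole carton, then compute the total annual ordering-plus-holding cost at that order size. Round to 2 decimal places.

Optimal lot size Q* = (2 × 4,850 × $297 / $20.9)^½ ≈ 371.27 → Q = 371 cartons
Annual ordering cost = (D/Q)·S = (4,850/371) × 297 = $3,882.61
Annual holding cost  = (Q/2)·H = (371/2) × 20.9 = $3,876.95
Total = $3,882.61 + $3,876.95 = $7,759.56

$7,759.56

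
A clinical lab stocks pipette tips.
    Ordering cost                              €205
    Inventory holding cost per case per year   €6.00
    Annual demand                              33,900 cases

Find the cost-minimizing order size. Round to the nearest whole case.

1,522 cases

2DS/H = 2·33,900·205/6 = 2,316,500.00
EOQ = √2,316,500.00 ≈ 1,522.01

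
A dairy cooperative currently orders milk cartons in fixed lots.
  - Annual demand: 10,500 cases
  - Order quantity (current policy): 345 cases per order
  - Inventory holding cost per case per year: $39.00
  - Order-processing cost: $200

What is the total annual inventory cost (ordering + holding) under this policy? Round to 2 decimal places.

Orders/yr = 10,500/345 = 30.435; ordering cost = 30.435 × $200 = $6,086.96
Average inventory = 345/2 = 172.5; holding cost = 172.5 × $39 = $6,727.50
Total = $6,086.96 + $6,727.50 = $12,814.46

$12,814.46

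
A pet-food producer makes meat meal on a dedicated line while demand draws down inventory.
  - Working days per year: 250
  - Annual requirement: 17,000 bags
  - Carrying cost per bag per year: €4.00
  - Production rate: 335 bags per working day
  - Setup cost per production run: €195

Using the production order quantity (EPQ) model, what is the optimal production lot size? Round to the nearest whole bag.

d = 17,000/250 = 68.0000 bags/day;  effective holding cost H(1 − d/p) = 4·(1 − 68.0000/335) = 3.18806
Q* = √(2DS / H_eff) = √(2·17,000·195 / 3.18806) ≈ 1,442.09

1,442 bags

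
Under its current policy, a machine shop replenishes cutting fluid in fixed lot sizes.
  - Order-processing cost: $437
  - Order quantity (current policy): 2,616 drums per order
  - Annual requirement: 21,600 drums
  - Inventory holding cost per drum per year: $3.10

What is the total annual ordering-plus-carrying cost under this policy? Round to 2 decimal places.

$7,663.06

Orders/yr = 21,600/2,616 = 8.257; ordering cost = 8.257 × $437 = $3,608.26
Average inventory = 2,616/2 = 1308; holding cost = 1308 × $3.1 = $4,054.80
Total = $3,608.26 + $4,054.80 = $7,663.06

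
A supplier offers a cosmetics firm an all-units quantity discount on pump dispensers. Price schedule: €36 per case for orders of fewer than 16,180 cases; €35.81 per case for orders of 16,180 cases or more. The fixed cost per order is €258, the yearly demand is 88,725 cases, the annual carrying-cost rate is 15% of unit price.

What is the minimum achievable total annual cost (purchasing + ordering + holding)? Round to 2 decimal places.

€3,209,823.34

H₁ = 15%×€36 = €5.4000;  H₂ = 15%×€35.81 = €5.3715
EOQ₁ = √(2×88,725×258/5.4000) = 2,911.73  (< 16,180, feasible at tier 1)
EOQ₂ = √(2×88,725×258/5.3715) = 2,919.44  (< 16,180 → use Q = 16,180 at tier-2 price)
TC(tier 1 (EOQ₁), Q≈2,911.7) = €3,209,823.34
TC(tier 2, Q≈16,180.0) = €3,222,112.46
Minimum at tier 1 (EOQ₁): €3,209,823.34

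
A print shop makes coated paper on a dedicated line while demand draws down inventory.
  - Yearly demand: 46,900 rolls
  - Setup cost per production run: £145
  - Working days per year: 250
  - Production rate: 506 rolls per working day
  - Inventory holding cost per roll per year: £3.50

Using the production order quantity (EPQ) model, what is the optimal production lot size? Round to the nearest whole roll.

Daily demand d = 46,900/250 = 187.600; p = 506; 1 − d/p = 0.62925
EPQ = √(2DS / (H(1 − d/p)))
    = √(2 × 46,900 × 145 / (3.5 × 0.62925)) ≈ 2,485.08

2,485 rolls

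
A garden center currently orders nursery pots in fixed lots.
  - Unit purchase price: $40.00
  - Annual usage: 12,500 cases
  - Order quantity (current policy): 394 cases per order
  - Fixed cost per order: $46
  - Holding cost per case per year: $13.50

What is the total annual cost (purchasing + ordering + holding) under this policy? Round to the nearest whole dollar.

Annual ordering cost = (D/Q)·S = (12,500/394) × 46 = $1,459.39
Annual holding cost  = (Q/2)·H = (394/2) × 13.5 = $2,659.50
Purchase cost = D·C = 12,500 × 40 = $500,000.00
Total = $1,459.39 + $2,659.50 + $500,000.00 = $504,118.89

$504,119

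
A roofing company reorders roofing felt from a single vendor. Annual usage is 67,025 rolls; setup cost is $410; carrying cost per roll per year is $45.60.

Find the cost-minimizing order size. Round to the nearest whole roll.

1,098 rolls

Q* = √(2·D·S / H) = √(2·67,025·410 / 45.6) = √1,205,274.1 ≈ 1,097.85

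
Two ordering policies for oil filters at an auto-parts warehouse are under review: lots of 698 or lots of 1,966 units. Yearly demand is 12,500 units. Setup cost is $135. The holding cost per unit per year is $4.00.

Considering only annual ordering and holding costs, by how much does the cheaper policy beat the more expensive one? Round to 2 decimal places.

$976.72

For each Q, cost = (D/Q)·S + (Q/2)·H.
TC(698) = (12,500/698)×135 + (698/2)×4 = $3,813.62
TC(1,966) = (12,500/1,966)×135 + (1,966/2)×4 = $4,790.34
|ΔTC| = |$3,813.62 − $4,790.34| = $976.72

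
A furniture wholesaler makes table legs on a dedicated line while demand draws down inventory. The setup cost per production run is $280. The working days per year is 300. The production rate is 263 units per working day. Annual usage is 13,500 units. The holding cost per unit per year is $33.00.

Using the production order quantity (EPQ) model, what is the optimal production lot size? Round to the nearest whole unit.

d = 13,500/300 = 45.0000 units/day;  effective holding cost H(1 − d/p) = 33·(1 − 45.0000/263) = 27.35361
Q* = √(2DS / H_eff) = √(2·13,500·280 / 27.35361) ≈ 525.72

526 units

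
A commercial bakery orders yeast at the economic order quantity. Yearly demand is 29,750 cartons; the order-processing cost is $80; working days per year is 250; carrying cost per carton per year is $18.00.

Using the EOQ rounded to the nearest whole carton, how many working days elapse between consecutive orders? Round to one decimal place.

EOQ = √(2DS/H) = √(2 × 29,750 × 80 / 18)
    = √(264,444.44) ≈ 514.24 → Q = 514 cartons
Cycle time = (working days × Q)/D = (250 × 514) / 29,750 = 4.319 days

4.3 days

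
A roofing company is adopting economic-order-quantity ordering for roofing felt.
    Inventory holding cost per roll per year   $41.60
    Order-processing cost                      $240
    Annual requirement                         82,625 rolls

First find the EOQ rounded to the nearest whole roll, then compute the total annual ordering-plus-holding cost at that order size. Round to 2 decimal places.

EOQ = √(2DS/H) = √(2 × 82,625 × 240 / 41.6)
    = √(953,365.38) ≈ 976.40 → Q = 976 rolls
Ordering: D/Q × S = 82,625/976 × $240 = $20,317.62
Holding:  Q/2 × H = 976/2 × $41.6 = $20,300.80
Total = $20,317.62 + $20,300.80 = $40,618.42

$40,618.42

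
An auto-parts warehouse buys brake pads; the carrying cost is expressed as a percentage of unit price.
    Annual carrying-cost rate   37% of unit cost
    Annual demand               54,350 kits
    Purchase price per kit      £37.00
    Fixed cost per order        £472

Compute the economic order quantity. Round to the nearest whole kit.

1,936 kits

Carrying cost H = £37 × 37% = £13.6900/kit/yr
Optimal lot size Q* = (2 × 54,350 × £472 / £13.69)^½ ≈ 1,935.91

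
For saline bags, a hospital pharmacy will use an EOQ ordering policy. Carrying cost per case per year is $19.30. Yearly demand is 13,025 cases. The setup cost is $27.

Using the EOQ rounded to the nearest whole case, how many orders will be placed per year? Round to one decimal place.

Optimal lot size Q* = (2 × 13,025 × $27 / $19.3)^½ ≈ 190.90 → Q = 191
N = D/Q = 13,025/191 ≈ 68.194 orders/yr

68.2 orders per year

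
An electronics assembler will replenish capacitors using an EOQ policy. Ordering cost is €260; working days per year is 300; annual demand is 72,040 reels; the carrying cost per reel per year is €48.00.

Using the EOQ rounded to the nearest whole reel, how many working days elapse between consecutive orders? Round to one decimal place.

Optimal lot size Q* = (2 × 72,040 × €260 / €48)^½ ≈ 883.42 → Q = 883 reels
Cycle time = (working days × Q)/D = (300 × 883) / 72,040 = 3.677 days

3.7 days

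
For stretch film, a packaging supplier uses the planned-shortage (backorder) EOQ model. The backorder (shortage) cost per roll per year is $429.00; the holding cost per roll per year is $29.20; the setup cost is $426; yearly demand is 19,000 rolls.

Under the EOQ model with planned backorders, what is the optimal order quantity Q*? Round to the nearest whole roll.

769 rolls

Q* = √(2DS/H) · √((H + b)/b)
   = √(2 × 19,000 × 426 / 29.2) · √((29.2 + 429) / 429)
   = 744.569 × 1.0335 ≈ 769.49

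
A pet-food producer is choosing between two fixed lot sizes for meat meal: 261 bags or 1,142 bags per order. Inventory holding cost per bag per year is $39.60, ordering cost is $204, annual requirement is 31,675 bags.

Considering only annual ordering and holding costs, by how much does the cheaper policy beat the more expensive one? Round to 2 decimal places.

$1,655.44

Annual cost at Q: ordering D·S/Q plus holding Q·H/2.
TC(261) = (31,675/261)×204 + (261/2)×39.6 = $29,925.27
TC(1,142) = (31,675/1,142)×204 + (1,142/2)×39.6 = $28,269.83
Lots of 1,142 are cheaper by $1,655.44.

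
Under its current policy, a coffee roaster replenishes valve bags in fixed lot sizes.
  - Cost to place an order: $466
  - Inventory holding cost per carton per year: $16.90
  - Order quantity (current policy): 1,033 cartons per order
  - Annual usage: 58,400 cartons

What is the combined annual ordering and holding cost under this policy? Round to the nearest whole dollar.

Orders/yr = 58,400/1,033 = 56.534; ordering cost = 56.534 × $466 = $26,345.01
Average inventory = 1,033/2 = 516.5; holding cost = 516.5 × $16.9 = $8,728.85
Total = $26,345.01 + $8,728.85 = $35,073.86

$35,074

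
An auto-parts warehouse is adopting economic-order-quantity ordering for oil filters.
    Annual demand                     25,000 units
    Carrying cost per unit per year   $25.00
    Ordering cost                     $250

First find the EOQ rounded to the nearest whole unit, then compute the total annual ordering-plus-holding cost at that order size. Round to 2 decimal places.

$17,677.67

2DS/H = 2·25,000·250/25 = 500,000.00
EOQ = √500,000.00 ≈ 707.11 → Q = 707 units
Ordering: D/Q × S = 25,000/707 × $250 = $8,840.17
Holding:  Q/2 × H = 707/2 × $25 = $8,837.50
Total = $8,840.17 + $8,837.50 = $17,677.67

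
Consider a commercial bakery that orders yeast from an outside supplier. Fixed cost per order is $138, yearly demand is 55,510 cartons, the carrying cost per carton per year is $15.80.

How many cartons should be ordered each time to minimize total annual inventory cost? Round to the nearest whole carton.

985 cartons

Q* = √(2·D·S / H) = √(2·55,510·138 / 15.8) = √969,668.4 ≈ 984.72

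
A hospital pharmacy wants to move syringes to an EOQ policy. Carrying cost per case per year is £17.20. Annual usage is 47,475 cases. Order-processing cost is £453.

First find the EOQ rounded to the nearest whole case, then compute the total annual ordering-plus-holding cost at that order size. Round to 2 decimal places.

EOQ = √(2DS/H) = √(2 × 47,475 × 453 / 17.2)
    = √(2,500,718.02) ≈ 1,581.37 → Q = 1,581 cases
Orders/yr = 47,475/1,581 = 30.028; ordering cost = 30.028 × £453 = £13,602.89
Average inventory = 1,581/2 = 790.5; holding cost = 790.5 × £17.2 = £13,596.60
Total = £13,602.89 + £13,596.60 = £27,199.49

£27,199.49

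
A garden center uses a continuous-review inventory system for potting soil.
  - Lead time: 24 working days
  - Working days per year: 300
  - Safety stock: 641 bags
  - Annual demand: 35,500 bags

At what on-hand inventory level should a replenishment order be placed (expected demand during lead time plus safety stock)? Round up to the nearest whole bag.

3,481 bags

Daily demand d = 35,500 / 300 = 118.333 bags/day
Demand during lead time = 118.333 × 24 = 2,840.00
Reorder point = 2,840.00 + 641 = 3,481.00 → round up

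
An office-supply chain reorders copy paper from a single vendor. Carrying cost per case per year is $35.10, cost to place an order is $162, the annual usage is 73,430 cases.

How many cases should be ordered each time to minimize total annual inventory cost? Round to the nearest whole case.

823 cases

2DS/H = 2·73,430·162/35.1 = 677,815.38
EOQ = √677,815.38 ≈ 823.30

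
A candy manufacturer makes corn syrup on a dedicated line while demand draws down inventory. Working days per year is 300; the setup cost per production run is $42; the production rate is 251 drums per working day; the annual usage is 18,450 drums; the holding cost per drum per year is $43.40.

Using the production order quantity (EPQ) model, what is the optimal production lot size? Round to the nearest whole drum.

217 drums

d = 18,450/300 = 61.5000 drums/day;  effective holding cost H(1 − d/p) = 43.4·(1 − 61.5000/251) = 32.76614
Q* = √(2DS / H_eff) = √(2·18,450·42 / 32.76614) ≈ 217.48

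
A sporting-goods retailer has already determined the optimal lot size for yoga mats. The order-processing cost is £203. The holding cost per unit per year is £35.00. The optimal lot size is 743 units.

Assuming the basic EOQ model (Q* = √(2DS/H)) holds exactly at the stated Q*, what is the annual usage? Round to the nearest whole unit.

47,590 units per year

Since Q* = (2DS/H)^½, squaring gives Q*²·H = 2DS.
D = Q²H / (2S) = 743² × 35 / (2 × 203) = 47,590.43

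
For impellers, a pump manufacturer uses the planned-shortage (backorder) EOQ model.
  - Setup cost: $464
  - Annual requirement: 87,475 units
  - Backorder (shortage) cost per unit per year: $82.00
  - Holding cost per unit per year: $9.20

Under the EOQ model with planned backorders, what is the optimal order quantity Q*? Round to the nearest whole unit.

Q* = √(2DS/H) · √((H + b)/b)
   = √(2 × 87,475 × 464 / 9.2) · √((9.2 + 82) / 82)
   = 2,970.449 × 1.0546 ≈ 3,132.65

3,133 units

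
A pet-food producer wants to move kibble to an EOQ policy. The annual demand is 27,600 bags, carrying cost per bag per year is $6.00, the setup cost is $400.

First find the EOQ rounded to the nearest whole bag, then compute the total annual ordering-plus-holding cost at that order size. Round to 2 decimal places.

2DS/H = 2·27,600·400/6 = 3,680,000.00
EOQ = √3,680,000.00 ≈ 1,918.33 → Q = 1,918 bags
Ordering: D/Q × S = 27,600/1,918 × $400 = $5,756.00
Holding:  Q/2 × H = 1,918/2 × $6 = $5,754.00
Total = $5,756.00 + $5,754.00 = $11,510.00

$11,510.00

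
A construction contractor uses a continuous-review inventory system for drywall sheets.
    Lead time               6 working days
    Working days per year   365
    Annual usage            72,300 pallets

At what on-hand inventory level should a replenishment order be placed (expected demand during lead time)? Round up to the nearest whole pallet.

Daily demand d = 72,300 / 365 = 198.082 pallets/day
Demand during lead time = 198.082 × 6 = 1,188.49
Reorder point = 1,188.49 → round up

1,189 pallets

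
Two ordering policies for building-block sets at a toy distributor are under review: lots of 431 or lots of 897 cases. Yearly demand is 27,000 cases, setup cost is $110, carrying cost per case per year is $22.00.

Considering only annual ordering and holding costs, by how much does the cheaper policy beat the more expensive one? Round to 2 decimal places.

For each Q, cost = (D/Q)·S + (Q/2)·H.
TC(431) = (27,000/431)×110 + (431/2)×22 = $11,631.95
TC(897) = (27,000/897)×110 + (897/2)×22 = $13,178.04
|ΔTC| = |$11,631.95 − $13,178.04| = $1,546.09

$1,546.09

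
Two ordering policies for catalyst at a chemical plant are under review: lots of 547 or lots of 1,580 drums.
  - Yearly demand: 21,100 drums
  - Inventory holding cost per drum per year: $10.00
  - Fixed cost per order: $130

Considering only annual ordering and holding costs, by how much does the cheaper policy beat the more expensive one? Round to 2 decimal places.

$1,886.45

Annual cost at Q: ordering D·S/Q plus holding Q·H/2.
TC(547) = (21,100/547)×130 + (547/2)×10 = $7,749.63
TC(1,580) = (21,100/1,580)×130 + (1,580/2)×10 = $9,636.08
|ΔTC| = |$7,749.63 − $9,636.08| = $1,886.45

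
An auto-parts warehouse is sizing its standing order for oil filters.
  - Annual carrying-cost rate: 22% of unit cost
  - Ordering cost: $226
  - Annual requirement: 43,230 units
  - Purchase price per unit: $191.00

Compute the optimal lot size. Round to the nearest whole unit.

682 units

Holding cost per unit per year: H = 22% × $191 = $42.0200
EOQ = √(2DS/H) = √(2 × 43,230 × 226 / 42.02)
    = √(465,015.71) ≈ 681.92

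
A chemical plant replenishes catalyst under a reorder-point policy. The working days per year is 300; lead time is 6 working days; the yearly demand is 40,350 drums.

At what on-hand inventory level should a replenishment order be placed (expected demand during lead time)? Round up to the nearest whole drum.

Daily demand d = 40,350 / 300 = 134.500 drums/day
Demand during lead time = 134.500 × 6 = 807.00
Reorder point = 807.00 → round up

807 drums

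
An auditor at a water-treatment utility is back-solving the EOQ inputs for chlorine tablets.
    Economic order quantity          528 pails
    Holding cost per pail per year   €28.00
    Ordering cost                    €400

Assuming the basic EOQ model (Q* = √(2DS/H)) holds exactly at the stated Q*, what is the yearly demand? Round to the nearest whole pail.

EOQ relation: Q² = 2DS/H, so rearrange for the unknown.
D = Q²H / (2S) = 528² × 28 / (2 × 400) = 9,757.44

9,757 pails per year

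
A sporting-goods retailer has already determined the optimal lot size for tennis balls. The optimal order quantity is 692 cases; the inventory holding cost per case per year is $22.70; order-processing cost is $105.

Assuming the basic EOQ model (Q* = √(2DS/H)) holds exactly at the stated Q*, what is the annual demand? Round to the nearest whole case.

51,763 cases per year

EOQ relation: Q² = 2DS/H, so rearrange for the unknown.
D = Q²H / (2S) = 692² × 22.7 / (2 × 105) = 51,762.92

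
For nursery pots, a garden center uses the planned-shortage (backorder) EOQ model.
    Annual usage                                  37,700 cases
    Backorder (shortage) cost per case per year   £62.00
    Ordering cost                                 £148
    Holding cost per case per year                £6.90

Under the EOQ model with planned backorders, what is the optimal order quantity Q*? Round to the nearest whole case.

Q* = √(2DS/H) · √((H + b)/b)
   = √(2 × 37,700 × 148 / 6.9) · √((6.9 + 62) / 62)
   = 1,271.721 × 1.0542 ≈ 1,340.62

1,341 cases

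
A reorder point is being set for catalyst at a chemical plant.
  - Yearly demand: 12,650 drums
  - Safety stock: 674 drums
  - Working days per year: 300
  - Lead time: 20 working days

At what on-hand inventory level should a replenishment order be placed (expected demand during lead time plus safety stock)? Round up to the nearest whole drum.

Daily demand d = 12,650 / 300 = 42.167 drums/day
Demand during lead time = 42.167 × 20 = 843.33
Reorder point = 843.33 + 674 = 1,517.33 → round up

1,518 drums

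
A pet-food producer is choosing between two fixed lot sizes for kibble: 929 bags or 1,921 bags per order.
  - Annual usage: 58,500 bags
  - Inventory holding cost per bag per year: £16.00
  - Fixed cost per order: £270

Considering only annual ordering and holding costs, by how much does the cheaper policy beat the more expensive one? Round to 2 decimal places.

TC(Q) = (D/Q)S + (Q/2)H
TC(929) = (58,500/929)×270 + (929/2)×16 = £24,434.15
TC(1,921) = (58,500/1,921)×270 + (1,921/2)×16 = £23,590.28
Cheaper: Q = 1,921.  Difference = £843.87

£843.87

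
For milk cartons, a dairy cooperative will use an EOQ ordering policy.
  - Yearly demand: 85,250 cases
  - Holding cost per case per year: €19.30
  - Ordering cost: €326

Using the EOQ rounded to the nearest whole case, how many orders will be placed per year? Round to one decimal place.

Q* = √(2·D·S / H) = √(2·85,250·326 / 19.3) = √2,879,948.2 ≈ 1,697.04 → Q = 1,697
Orders per year = D/Q = 85,250 / 1,697 = 50.236

50.2 orders per year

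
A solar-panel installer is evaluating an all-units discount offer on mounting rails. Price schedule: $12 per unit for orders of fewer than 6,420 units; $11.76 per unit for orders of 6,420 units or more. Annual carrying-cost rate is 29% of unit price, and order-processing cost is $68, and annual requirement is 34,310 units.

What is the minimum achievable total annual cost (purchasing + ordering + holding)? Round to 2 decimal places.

$414,796.39

H₁ = 29%×$12 = $3.4800;  H₂ = 29%×$11.76 = $3.4104
EOQ₁ = √(2×34,310×68/3.4800) = 1,157.95  (< 6,420, feasible at tier 1)
EOQ₂ = √(2×34,310×68/3.4104) = 1,169.71  (< 6,420 → use Q = 6,420 at tier-2 price)
TC(tier 1 (EOQ₁), Q≈1,158.0) = $415,749.67
TC(tier 2, Q≈6,420.0) = $414,796.39
Minimum at tier 2: $414,796.39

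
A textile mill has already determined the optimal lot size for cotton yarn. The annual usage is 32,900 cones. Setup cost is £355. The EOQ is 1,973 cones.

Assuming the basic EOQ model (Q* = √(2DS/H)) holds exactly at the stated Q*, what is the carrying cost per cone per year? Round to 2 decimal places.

EOQ relation: Q² = 2DS/H, so rearrange for the unknown.
H = 2DS / Q² = 2 × 32,900 × 355 / 1,973² = 6.0007

£6.00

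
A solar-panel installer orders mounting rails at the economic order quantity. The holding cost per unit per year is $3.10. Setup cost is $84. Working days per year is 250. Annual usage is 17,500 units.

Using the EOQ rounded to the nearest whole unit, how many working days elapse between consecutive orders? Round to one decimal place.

Q* = √(2·D·S / H) = √(2·17,500·84 / 3.1) = √948,387.1 ≈ 973.85 → Q = 974 units
Days between orders = 250 / (D/Q) = 250 / 17.967 ≈ 13.914

13.9 days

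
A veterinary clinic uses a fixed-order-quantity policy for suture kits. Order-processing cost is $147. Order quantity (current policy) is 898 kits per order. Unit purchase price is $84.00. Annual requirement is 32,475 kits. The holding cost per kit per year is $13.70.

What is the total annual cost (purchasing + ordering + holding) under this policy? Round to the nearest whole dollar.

$2,739,367

Annual ordering cost = (D/Q)·S = (32,475/898) × 147 = $5,316.06
Annual holding cost  = (Q/2)·H = (898/2) × 13.7 = $6,151.30
Purchase cost = D·C = 32,475 × 84 = $2,727,900.00
Total = $5,316.06 + $6,151.30 + $2,727,900.00 = $2,739,367.36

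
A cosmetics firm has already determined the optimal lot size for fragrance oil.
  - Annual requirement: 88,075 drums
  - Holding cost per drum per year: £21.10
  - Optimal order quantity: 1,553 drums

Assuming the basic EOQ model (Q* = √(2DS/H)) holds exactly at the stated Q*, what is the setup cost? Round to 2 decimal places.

£288.90

Since Q* = (2DS/H)^½, squaring gives Q*²·H = 2DS.
S = Q²H / (2D) = 1,553² × 21.1 / (2 × 88,075) = 288.8968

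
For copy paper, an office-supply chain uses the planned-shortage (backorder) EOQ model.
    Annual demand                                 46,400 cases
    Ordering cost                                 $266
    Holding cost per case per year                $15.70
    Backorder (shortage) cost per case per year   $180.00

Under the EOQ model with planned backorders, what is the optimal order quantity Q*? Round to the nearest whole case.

1,307 cases

Basic EOQ = √(2·46,400·266/15.7) = 1,253.906
Backorder adjustment √((H+b)/b) = √((15.7+180)/180) = 1.0427
Q* = 1,253.906 × 1.0427 ≈ 1,307.45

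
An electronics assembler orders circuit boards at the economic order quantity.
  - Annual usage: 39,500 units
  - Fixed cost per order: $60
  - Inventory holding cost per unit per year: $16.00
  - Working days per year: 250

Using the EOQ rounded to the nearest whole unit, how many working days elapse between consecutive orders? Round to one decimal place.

EOQ = √(2DS/H) = √(2 × 39,500 × 60 / 16)
    = √(296,250.00) ≈ 544.29 → Q = 544 units
Days between orders = 250 / (D/Q) = 250 / 72.610 ≈ 3.443

3.4 days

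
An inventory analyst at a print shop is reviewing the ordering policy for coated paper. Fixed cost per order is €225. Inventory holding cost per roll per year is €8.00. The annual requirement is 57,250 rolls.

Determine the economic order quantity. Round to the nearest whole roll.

1,795 rolls

Q* = √(2·D·S / H) = √(2·57,250·225 / 8) = √3,220,312.5 ≈ 1,794.52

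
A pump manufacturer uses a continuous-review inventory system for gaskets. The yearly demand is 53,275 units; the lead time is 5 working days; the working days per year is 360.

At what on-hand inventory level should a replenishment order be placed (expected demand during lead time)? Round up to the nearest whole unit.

Daily demand d = 53,275 / 360 = 147.986 units/day
Demand during lead time = 147.986 × 5 = 739.93
Reorder point = 739.93 → round up

740 units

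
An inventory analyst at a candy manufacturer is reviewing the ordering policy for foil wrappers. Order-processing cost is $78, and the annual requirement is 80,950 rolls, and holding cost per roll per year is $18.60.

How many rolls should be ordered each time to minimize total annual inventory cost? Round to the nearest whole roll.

Q* = √(2·D·S / H) = √(2·80,950·78 / 18.6) = √678,935.5 ≈ 823.98

824 rolls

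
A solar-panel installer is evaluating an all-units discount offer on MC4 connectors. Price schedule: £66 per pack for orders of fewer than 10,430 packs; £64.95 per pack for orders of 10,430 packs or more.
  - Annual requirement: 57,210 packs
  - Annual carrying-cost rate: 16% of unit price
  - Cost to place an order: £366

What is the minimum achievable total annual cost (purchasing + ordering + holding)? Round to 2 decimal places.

£3,771,991.34

H₁ = 16%×£66 = £10.5600;  H₂ = 16%×£64.95 = £10.3920
EOQ₁ = √(2×57,210×366/10.5600) = 1,991.40  (< 10,430, feasible at tier 1)
EOQ₂ = √(2×57,210×366/10.3920) = 2,007.44  (< 10,430 → use Q = 10,430 at tier-2 price)
TC(tier 1 (EOQ₁), Q≈1,991.4) = £3,796,889.23
TC(tier 2, Q≈10,430.0) = £3,771,991.34
Minimum at tier 2: £3,771,991.34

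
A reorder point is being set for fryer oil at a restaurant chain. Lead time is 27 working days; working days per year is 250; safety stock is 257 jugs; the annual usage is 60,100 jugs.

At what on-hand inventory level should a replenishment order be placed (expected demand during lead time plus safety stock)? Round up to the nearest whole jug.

6,748 jugs

Daily demand d = 60,100 / 250 = 240.400 jugs/day
Demand during lead time = 240.400 × 27 = 6,490.80
Reorder point = 6,490.80 + 257 = 6,747.80 → round up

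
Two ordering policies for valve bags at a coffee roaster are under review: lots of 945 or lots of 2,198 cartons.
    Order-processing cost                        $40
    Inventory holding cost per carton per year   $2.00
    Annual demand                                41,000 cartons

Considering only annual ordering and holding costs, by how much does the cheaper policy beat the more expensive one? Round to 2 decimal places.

$263.68

Annual cost at Q: ordering D·S/Q plus holding Q·H/2.
TC(945) = (41,000/945)×40 + (945/2)×2 = $2,680.45
TC(2,198) = (41,000/2,198)×40 + (2,198/2)×2 = $2,944.13
Cheaper: Q = 945.  Difference = $263.68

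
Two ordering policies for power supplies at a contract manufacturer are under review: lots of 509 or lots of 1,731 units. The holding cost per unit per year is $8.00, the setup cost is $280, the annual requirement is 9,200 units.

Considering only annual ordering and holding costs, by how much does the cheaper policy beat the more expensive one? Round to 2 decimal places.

$1,315.25

Annual cost at Q: ordering D·S/Q plus holding Q·H/2.
TC(509) = (9,200/509)×280 + (509/2)×8 = $7,096.90
TC(1,731) = (9,200/1,731)×280 + (1,731/2)×8 = $8,412.16
Cheaper: Q = 509.  Difference = $1,315.25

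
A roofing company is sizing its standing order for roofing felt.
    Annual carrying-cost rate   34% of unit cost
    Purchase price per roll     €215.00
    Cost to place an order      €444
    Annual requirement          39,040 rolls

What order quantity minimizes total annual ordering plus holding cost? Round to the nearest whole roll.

Holding cost per roll per year: H = 34% × €215 = €73.1000
Q* = √(2·D·S / H) = √(2·39,040·444 / 73.1) = √474,247.9 ≈ 688.66

689 rolls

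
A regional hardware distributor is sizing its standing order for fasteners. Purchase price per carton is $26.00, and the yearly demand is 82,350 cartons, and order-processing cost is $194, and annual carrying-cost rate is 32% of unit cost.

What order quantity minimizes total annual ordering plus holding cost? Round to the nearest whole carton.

1,960 cartons

Carrying cost H = $26 × 32% = $8.3200/carton/yr
Q* = √(2·D·S / H) = √(2·82,350·194 / 8.32) = √3,840,360.6 ≈ 1,959.68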